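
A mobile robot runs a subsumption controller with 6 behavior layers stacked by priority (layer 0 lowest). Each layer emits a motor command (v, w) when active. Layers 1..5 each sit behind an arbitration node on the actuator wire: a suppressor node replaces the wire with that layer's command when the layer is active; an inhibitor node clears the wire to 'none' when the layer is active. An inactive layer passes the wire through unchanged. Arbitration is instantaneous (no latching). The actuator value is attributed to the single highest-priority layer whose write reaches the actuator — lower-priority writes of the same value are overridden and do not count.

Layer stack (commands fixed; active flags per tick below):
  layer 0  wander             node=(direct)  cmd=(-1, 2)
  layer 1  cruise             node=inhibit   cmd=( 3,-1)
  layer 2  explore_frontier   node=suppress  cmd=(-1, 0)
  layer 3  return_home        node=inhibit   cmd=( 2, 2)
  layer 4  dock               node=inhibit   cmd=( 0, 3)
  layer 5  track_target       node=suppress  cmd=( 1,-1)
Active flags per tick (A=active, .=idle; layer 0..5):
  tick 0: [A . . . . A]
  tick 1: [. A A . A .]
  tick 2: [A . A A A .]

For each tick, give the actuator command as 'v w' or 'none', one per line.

1 -1
none
none

tick 0:
  layer 0 (wander) active — direct: (-1, 2)
  layer 1 (cruise) idle — unchanged: (-1, 2)
  layer 2 (explore_frontier) idle — unchanged: (-1, 2)
  layer 3 (return_home) idle — unchanged: (-1, 2)
  layer 4 (dock) idle — unchanged: (-1, 2)
  layer 5 (track_target) active — suppresses: (1, -1)
  → actuator (1, -1)
tick 1:
  layer 0 (wander) idle — none
  layer 1 (cruise) active — inhibits: none
  layer 2 (explore_frontier) active — suppresses: (-1, 0)
  layer 3 (return_home) idle — unchanged: (-1, 0)
  layer 4 (dock) active — inhibits: none
  layer 5 (track_target) idle — unchanged: none
  → actuator none
tick 2:
  layer 0 (wander) active — direct: (-1, 2)
  layer 1 (cruise) idle — unchanged: (-1, 2)
  layer 2 (explore_frontier) active — suppresses: (-1, 0)
  layer 3 (return_home) active — inhibits: none
  layer 4 (dock) active — inhibits: none
  layer 5 (track_target) idle — unchanged: none
  → actuator none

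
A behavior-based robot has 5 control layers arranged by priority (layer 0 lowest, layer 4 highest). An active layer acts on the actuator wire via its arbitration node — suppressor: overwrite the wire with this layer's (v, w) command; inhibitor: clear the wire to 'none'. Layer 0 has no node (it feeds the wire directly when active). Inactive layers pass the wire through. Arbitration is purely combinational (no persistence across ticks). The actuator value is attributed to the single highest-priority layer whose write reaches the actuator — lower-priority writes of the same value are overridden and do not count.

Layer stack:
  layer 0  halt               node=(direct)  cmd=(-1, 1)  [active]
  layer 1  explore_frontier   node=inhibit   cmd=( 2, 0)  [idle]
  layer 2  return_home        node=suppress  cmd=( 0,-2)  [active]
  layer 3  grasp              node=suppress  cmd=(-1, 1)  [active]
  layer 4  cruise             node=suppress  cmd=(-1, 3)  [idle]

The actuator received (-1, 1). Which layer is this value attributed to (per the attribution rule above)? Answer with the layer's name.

grasp

L0 halt: active, feeds wire = (-1, 1)
L1 explore_frontier: idle → wire stays (-1, 1)
L2 return_home: active, suppressor → wire = (0, -2)
L3 grasp: active, suppressor → wire = (-1, 1)
L4 cruise: idle → wire stays (-1, 1)
actuator = (-1, 1)
last writer: layer 3 = grasp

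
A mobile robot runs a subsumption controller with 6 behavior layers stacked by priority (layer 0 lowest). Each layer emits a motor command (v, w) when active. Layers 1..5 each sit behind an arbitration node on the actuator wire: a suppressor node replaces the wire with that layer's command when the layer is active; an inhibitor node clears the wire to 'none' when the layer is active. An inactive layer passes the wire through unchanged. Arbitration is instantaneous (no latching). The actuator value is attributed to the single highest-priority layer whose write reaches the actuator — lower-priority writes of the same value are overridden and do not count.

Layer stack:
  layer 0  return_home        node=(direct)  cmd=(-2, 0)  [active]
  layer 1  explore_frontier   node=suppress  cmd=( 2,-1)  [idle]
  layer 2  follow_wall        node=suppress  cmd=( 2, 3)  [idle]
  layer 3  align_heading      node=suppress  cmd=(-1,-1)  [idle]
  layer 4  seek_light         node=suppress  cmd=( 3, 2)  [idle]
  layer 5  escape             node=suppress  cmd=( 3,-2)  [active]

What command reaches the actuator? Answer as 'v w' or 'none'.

L0 return_home: active, feeds wire = (-2, 0)
L1 explore_frontier: idle → wire stays (-2, 0)
L2 follow_wall: idle → wire stays (-2, 0)
L3 align_heading: idle → wire stays (-2, 0)
L4 seek_light: idle → wire stays (-2, 0)
L5 escape: active, suppressor → wire = (3, -2)
actuator = (3, -2)

3 -2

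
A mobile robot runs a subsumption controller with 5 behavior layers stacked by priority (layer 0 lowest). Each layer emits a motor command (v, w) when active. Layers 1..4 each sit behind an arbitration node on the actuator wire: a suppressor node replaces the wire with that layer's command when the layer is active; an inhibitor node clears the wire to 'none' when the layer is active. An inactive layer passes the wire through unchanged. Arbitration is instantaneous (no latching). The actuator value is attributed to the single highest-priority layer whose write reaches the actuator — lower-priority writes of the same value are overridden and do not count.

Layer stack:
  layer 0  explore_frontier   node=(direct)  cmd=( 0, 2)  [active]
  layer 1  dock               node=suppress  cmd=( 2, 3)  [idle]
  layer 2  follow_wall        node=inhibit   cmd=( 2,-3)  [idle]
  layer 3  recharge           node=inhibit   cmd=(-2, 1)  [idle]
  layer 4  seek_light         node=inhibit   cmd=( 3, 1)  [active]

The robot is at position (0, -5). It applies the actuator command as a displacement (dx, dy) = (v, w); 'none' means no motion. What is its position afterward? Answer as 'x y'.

0 -5

[0] explore_frontier on; wire := (0, 2)
[1] dock off; pass (0, 2)
[2] follow_wall off; pass (0, 2)
[3] recharge off; pass (0, 2)
[4] seek_light on (inhibit); wire := none
output none
position: (0, -5) + none = (0, -5)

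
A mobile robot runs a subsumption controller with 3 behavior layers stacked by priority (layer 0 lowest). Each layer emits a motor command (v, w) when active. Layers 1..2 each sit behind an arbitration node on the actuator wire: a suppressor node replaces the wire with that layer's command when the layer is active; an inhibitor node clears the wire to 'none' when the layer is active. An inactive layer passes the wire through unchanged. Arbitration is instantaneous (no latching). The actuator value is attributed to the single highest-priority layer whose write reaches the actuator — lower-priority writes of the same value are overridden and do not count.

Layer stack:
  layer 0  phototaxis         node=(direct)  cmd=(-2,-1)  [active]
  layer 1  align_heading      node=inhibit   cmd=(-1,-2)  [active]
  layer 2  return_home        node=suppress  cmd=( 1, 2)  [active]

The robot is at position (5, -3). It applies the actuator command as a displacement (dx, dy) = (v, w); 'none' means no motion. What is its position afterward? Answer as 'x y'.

6 -1

L0 phototaxis: active, feeds wire = (-2, -1)
L1 align_heading: active, inhibitor → wire = none
L2 return_home: active, suppressor → wire = (1, 2)
actuator = (1, 2)
position: (5, -3) + (1, 2) = (6, -1)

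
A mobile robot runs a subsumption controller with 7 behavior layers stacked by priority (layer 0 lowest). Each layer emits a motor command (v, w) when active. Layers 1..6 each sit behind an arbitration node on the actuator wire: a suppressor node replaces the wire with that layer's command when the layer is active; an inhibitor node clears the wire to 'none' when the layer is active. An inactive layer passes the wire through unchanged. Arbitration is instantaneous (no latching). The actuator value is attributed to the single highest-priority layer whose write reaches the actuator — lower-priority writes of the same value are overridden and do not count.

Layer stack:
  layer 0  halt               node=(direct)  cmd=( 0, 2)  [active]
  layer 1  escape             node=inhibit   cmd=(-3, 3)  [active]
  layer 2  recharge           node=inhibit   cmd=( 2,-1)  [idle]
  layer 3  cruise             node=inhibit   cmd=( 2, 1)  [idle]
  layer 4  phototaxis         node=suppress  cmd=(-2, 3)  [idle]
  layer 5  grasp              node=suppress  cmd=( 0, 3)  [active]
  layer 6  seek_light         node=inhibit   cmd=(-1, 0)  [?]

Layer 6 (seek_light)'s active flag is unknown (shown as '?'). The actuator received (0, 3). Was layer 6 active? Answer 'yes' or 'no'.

If layer 6 is active=yes:
  actuator would be none
If layer 6 is active=no:
  actuator would be (0, 3)
Observed (0, 3), so layer 6 was idle.

no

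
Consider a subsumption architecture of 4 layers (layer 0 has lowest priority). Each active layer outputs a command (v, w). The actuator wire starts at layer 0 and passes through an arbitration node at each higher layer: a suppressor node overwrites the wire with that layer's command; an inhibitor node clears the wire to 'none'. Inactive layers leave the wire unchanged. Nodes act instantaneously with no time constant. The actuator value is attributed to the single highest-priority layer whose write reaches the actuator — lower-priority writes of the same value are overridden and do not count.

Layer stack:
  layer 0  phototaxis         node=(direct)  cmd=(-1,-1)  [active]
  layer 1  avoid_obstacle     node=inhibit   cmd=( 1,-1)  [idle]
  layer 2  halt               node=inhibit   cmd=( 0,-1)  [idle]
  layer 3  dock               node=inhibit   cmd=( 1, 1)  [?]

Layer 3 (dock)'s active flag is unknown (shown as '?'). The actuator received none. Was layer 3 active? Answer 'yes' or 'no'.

If layer 3 is active=yes:
  actuator would be none
If layer 3 is active=no:
  actuator would be (-1, -1)
Observed none, so layer 3 was active.

yes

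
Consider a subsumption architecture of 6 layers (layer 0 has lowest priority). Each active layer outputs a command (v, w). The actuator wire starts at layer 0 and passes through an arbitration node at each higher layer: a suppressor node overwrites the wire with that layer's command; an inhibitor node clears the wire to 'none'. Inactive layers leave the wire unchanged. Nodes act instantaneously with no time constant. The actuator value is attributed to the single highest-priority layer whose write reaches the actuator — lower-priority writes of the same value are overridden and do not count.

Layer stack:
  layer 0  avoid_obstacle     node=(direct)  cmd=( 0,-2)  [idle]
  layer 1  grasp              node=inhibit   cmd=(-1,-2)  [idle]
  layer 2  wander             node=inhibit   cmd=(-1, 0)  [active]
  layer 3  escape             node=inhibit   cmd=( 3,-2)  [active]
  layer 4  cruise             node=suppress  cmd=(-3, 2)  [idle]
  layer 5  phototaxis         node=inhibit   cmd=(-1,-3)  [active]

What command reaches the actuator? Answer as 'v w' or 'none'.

none

[0] avoid_obstacle off; wire := none
[1] grasp off; pass none
[2] wander on (inhibit); wire := none
[3] escape on (inhibit); wire := none
[4] cruise off; pass none
[5] phototaxis on (inhibit); wire := none
output none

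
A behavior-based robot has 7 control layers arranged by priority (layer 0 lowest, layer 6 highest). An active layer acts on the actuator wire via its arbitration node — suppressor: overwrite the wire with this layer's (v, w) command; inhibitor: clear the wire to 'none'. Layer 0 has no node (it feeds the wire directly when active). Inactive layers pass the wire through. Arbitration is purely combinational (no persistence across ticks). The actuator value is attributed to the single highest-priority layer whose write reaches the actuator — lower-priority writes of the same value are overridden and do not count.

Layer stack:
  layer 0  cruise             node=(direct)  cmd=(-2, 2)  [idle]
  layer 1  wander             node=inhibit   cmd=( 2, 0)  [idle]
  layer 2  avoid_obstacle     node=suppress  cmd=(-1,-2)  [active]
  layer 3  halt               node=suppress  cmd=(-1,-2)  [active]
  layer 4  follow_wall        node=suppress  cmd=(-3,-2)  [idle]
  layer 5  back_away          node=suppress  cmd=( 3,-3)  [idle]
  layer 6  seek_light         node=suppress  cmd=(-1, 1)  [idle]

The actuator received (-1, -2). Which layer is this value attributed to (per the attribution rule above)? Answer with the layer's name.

halt

L0 cruise: idle → wire = none
L1 wander: idle → wire stays none
L2 avoid_obstacle: active, suppressor → wire = (-1, -2)
L3 halt: active, suppressor → wire = (-1, -2)
L4 follow_wall: idle → wire stays (-1, -2)
L5 back_away: idle → wire stays (-1, -2)
L6 seek_light: idle → wire stays (-1, -2)
actuator = (-1, -2)
last writer: layer 3 = halt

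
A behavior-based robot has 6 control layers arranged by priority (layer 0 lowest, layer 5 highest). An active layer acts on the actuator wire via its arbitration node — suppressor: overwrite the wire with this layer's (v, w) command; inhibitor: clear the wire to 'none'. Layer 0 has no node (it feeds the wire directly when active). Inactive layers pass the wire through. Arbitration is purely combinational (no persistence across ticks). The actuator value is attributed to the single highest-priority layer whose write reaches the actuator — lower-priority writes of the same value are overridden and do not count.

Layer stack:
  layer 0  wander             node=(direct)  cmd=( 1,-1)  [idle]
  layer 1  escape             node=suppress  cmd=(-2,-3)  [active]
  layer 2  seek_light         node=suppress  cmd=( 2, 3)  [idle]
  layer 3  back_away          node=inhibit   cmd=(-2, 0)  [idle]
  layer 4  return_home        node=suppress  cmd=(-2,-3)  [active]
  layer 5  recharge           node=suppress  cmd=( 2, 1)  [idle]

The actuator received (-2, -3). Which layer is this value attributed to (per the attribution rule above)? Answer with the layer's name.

return_home

L0 wander: idle → wire = none
L1 escape: active, suppressor → wire = (-2, -3)
L2 seek_light: idle → wire stays (-2, -3)
L3 back_away: idle → wire stays (-2, -3)
L4 return_home: active, suppressor → wire = (-2, -3)
L5 recharge: idle → wire stays (-2, -3)
actuator = (-2, -3)
last writer: layer 4 = return_home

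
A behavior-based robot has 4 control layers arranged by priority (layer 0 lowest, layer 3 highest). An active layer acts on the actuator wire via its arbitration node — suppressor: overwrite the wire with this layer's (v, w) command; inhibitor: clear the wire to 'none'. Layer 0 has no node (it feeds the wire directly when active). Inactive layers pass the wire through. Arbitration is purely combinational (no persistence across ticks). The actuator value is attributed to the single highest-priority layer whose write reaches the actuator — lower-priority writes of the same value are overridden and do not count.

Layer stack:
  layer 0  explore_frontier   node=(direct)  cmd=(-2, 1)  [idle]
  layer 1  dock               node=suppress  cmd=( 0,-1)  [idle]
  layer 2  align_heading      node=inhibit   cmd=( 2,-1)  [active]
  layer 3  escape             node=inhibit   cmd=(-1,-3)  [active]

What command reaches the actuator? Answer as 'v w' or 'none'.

none

layer 0 (explore_frontier) idle — none
layer 1 (dock) idle — unchanged: none
layer 2 (align_heading) active — inhibits: none
layer 3 (escape) active — inhibits: none
→ actuator none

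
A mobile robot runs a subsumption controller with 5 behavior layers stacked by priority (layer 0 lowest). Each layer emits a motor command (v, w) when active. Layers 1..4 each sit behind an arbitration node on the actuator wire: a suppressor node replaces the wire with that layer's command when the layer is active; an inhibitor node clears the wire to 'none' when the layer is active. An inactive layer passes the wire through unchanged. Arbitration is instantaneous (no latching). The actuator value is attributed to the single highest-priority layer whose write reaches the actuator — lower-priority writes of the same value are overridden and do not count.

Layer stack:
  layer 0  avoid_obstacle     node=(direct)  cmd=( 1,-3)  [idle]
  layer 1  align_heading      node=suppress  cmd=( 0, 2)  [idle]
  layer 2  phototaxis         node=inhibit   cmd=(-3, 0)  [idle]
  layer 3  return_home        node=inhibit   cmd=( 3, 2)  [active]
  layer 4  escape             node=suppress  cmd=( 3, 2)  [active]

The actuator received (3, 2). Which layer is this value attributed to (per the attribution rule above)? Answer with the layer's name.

escape

L0 avoid_obstacle: idle → wire = none
L1 align_heading: idle → wire stays none
L2 phototaxis: idle → wire stays none
L3 return_home: active, inhibitor → wire = none
L4 escape: active, suppressor → wire = (3, 2)
actuator = (3, 2)
last writer: layer 4 = escape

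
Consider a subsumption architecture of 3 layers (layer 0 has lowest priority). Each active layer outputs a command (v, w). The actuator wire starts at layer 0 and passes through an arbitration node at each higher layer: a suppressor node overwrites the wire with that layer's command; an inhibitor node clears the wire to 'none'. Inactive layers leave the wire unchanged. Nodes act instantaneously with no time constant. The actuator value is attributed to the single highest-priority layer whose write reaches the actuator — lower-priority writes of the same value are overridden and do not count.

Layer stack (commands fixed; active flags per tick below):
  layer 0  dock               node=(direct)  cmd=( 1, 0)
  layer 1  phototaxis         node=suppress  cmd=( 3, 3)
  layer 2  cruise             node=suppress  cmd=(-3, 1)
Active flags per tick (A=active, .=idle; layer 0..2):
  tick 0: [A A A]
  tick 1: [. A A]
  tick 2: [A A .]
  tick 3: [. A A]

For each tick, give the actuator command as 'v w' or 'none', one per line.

tick 0:
  L0 dock: active, feeds wire = (1, 0)
  L1 phototaxis: active, suppressor → wire = (3, 3)
  L2 cruise: active, suppressor → wire = (-3, 1)
  actuator = (-3, 1)
tick 1:
  L0 dock: idle → wire = none
  L1 phototaxis: active, suppressor → wire = (3, 3)
  L2 cruise: active, suppressor → wire = (-3, 1)
  actuator = (-3, 1)
tick 2:
  L0 dock: active, feeds wire = (1, 0)
  L1 phototaxis: active, suppressor → wire = (3, 3)
  L2 cruise: idle → wire stays (3, 3)
  actuator = (3, 3)
tick 3:
  L0 dock: idle → wire = none
  L1 phototaxis: active, suppressor → wire = (3, 3)
  L2 cruise: active, suppressor → wire = (-3, 1)
  actuator = (-3, 1)

-3 1
-3 1
3 3
-3 1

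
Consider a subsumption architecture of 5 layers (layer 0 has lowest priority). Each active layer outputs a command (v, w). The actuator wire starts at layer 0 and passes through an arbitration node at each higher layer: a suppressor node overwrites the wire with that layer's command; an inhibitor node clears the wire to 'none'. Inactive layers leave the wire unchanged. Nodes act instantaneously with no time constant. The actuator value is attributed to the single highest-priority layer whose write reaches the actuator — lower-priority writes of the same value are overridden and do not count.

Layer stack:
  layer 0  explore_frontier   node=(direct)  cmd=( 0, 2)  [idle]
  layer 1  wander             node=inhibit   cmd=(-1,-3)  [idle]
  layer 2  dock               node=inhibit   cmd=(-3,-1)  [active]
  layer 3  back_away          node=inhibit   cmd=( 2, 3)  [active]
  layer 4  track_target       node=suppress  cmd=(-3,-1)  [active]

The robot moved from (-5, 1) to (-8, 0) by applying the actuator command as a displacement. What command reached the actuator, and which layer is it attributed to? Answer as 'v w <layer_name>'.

-3 -1 track_target

displacement = (-8, 0) − (-5, 1) = (-3, -1)
layer 0 (explore_frontier) idle — none
layer 1 (wander) idle — unchanged: none
layer 2 (dock) active — inhibits: none
layer 3 (back_away) active — inhibits: none
layer 4 (track_target) active — suppresses: (-3, -1)
→ actuator (-3, -1) — from layer 4 (track_target)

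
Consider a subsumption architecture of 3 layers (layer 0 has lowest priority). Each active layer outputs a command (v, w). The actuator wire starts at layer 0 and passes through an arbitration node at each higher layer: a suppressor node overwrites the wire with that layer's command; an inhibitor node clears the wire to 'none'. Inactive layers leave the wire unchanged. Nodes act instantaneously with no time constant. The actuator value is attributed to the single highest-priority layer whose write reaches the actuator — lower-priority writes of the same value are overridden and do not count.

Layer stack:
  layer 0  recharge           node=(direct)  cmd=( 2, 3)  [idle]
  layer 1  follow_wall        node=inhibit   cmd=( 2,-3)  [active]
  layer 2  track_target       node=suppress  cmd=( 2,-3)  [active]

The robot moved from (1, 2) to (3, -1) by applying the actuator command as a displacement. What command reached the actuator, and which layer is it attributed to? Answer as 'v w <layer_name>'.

displacement = (3, -1) − (1, 2) = (2, -3)
[0] recharge off; wire := none
[1] follow_wall on (inhibit); wire := none
[2] track_target on (suppress); wire := (2, -3)
output (2, -3) — from layer 2 (track_target)

2 -3 track_target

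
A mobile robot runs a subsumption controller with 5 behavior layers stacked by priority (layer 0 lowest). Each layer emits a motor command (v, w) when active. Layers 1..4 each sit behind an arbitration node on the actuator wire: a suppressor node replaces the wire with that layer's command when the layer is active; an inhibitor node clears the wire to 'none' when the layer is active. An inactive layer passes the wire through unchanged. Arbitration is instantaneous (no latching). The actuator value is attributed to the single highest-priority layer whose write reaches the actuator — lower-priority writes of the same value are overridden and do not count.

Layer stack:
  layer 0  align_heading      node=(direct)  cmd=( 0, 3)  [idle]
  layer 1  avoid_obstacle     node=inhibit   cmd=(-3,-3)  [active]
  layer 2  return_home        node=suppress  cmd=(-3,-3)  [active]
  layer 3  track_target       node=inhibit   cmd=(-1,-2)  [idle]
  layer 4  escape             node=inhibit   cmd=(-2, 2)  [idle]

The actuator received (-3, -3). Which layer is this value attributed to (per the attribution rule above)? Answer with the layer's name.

[0] align_heading off; wire := none
[1] avoid_obstacle on (inhibit); wire := none
[2] return_home on (suppress); wire := (-3, -3)
[3] track_target off; pass (-3, -3)
[4] escape off; pass (-3, -3)
output (-3, -3)
last writer: layer 2 = return_home

return_home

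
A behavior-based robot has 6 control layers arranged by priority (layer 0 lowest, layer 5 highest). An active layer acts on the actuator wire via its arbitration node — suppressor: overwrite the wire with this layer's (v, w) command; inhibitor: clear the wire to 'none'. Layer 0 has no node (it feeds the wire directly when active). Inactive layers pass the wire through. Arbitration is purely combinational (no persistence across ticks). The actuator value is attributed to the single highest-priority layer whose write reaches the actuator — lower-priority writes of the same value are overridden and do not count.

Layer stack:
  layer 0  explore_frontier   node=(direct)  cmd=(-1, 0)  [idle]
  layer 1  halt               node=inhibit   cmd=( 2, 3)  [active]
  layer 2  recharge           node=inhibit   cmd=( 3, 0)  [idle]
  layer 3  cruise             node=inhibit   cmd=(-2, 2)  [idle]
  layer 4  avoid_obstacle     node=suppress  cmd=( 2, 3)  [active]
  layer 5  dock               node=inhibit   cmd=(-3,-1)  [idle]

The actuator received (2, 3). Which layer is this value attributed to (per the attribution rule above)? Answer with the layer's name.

avoid_obstacle

layer 0 (explore_frontier) idle — none
layer 1 (halt) active — inhibits: none
layer 2 (recharge) idle — unchanged: none
layer 3 (cruise) idle — unchanged: none
layer 4 (avoid_obstacle) active — suppresses: (2, 3)
layer 5 (dock) idle — unchanged: (2, 3)
→ actuator (2, 3)
last writer: layer 4 = avoid_obstacle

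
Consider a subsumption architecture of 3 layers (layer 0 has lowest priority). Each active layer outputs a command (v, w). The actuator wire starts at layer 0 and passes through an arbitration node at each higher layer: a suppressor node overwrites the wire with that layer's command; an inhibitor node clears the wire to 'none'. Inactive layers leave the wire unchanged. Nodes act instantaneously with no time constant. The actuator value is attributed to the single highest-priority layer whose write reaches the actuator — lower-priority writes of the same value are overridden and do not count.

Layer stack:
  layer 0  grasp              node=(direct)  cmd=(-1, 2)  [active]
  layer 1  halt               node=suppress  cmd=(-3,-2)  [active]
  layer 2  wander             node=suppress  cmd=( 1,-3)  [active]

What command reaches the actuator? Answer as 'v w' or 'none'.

1 -3

layer 0 (grasp) active — direct: (-1, 2)
layer 1 (halt) active — suppresses: (-3, -2)
layer 2 (wander) active — suppresses: (1, -3)
→ actuator (1, -3)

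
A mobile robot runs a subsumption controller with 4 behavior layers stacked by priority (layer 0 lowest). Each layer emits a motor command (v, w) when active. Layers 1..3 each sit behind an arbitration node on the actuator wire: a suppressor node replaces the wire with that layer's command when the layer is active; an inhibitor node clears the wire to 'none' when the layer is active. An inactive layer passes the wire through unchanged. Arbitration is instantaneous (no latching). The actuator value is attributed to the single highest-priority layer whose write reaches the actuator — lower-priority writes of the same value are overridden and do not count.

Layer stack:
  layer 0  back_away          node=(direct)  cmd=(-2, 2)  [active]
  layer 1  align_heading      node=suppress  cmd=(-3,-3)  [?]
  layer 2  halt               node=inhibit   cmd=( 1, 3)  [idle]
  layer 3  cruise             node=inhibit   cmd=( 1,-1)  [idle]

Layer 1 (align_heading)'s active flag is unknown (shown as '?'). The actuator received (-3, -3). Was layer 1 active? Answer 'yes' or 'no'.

yes

If layer 1 is active=yes:
  actuator would be (-3, -3)
If layer 1 is active=no:
  actuator would be (-2, 2)
Observed (-3, -3), so layer 1 was active.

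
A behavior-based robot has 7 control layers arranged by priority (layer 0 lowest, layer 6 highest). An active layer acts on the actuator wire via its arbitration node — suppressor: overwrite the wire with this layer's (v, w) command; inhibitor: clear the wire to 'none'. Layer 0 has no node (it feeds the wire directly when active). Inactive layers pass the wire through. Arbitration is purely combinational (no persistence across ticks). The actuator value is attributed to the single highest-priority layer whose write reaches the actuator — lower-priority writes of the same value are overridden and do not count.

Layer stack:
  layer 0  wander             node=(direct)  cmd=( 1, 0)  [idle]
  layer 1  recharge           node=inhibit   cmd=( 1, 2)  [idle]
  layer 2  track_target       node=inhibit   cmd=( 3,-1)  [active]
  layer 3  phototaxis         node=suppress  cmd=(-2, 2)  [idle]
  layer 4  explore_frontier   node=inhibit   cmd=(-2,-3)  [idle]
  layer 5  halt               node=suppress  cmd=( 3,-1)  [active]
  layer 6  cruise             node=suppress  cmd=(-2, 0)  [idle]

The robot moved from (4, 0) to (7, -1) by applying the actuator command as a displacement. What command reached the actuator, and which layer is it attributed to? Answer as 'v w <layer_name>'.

displacement = (7, -1) − (4, 0) = (3, -1)
L0 wander: idle → wire = none
L1 recharge: idle → wire stays none
L2 track_target: active, inhibitor → wire = none
L3 phototaxis: idle → wire stays none
L4 explore_frontier: idle → wire stays none
L5 halt: active, suppressor → wire = (3, -1)
L6 cruise: idle → wire stays (3, -1)
actuator = (3, -1) — from layer 5 (halt)

3 -1 halt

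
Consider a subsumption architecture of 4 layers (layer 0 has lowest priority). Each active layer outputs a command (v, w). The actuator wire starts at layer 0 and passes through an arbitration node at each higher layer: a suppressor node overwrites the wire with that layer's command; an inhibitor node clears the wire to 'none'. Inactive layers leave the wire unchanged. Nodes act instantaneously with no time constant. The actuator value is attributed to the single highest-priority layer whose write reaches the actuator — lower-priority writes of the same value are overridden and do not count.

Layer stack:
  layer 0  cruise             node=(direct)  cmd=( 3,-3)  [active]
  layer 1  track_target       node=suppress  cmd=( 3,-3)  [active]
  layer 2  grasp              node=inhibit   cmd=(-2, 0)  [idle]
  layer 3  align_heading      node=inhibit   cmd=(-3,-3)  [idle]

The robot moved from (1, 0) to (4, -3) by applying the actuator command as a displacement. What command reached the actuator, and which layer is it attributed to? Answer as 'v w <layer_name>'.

3 -3 track_target

displacement = (4, -3) − (1, 0) = (3, -3)
layer 0 (cruise) active — direct: (3, -3)
layer 1 (track_target) active — suppresses: (3, -3)
layer 2 (grasp) idle — unchanged: (3, -3)
layer 3 (align_heading) idle — unchanged: (3, -3)
→ actuator (3, -3) — from layer 1 (track_target)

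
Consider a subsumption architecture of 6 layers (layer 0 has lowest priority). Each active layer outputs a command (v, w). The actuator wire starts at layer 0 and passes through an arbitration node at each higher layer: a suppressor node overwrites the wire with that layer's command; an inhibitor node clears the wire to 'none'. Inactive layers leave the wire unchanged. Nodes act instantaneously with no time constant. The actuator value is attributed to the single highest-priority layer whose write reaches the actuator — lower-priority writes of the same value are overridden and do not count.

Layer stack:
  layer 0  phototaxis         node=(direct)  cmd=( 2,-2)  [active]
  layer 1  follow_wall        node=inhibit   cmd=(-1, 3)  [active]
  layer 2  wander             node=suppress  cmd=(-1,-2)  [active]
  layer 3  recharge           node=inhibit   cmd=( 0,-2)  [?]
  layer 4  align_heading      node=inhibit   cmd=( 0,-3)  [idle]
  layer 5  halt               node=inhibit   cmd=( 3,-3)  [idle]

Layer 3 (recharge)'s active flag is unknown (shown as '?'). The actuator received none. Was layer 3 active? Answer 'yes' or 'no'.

If layer 3 is active=yes:
  actuator would be none
If layer 3 is active=no:
  actuator would be (-1, -2)
Observed none, so layer 3 was active.

yes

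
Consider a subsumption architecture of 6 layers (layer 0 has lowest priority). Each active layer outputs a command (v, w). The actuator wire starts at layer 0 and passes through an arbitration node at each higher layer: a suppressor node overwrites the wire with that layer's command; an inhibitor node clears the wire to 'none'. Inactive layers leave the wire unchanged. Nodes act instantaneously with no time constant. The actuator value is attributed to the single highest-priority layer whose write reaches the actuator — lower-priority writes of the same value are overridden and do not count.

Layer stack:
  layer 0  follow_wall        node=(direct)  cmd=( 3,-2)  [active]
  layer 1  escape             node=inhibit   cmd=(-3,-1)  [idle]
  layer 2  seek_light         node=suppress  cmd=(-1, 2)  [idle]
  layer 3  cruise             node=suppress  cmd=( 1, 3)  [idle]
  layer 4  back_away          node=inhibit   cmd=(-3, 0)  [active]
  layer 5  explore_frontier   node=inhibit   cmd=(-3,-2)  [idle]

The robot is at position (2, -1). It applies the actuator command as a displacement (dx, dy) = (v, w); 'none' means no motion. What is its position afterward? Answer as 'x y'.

layer 0 (follow_wall) active — direct: (3, -2)
layer 1 (escape) idle — unchanged: (3, -2)
layer 2 (seek_light) idle — unchanged: (3, -2)
layer 3 (cruise) idle — unchanged: (3, -2)
layer 4 (back_away) active — inhibits: none
layer 5 (explore_frontier) idle — unchanged: none
→ actuator none
position: (2, -1) + none = (2, -1)

2 -1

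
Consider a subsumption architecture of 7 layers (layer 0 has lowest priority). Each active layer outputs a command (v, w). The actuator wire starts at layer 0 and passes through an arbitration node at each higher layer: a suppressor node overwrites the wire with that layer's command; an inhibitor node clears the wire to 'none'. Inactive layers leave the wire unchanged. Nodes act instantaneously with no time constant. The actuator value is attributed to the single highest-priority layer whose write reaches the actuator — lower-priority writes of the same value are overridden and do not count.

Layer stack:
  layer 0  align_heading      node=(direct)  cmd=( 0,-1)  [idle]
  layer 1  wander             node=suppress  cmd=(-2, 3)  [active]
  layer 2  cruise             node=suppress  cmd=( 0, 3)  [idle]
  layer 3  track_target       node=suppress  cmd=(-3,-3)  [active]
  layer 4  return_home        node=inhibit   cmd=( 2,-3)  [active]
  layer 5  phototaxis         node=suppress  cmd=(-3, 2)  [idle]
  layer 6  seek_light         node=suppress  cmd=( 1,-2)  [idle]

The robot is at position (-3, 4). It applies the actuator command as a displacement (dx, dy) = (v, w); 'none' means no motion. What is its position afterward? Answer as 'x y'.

-3 4

[0] align_heading off; wire := none
[1] wander on (suppress); wire := (-2, 3)
[2] cruise off; pass (-2, 3)
[3] track_target on (suppress); wire := (-3, -3)
[4] return_home on (inhibit); wire := none
[5] phototaxis off; pass none
[6] seek_light off; pass none
output none
position: (-3, 4) + none = (-3, 4)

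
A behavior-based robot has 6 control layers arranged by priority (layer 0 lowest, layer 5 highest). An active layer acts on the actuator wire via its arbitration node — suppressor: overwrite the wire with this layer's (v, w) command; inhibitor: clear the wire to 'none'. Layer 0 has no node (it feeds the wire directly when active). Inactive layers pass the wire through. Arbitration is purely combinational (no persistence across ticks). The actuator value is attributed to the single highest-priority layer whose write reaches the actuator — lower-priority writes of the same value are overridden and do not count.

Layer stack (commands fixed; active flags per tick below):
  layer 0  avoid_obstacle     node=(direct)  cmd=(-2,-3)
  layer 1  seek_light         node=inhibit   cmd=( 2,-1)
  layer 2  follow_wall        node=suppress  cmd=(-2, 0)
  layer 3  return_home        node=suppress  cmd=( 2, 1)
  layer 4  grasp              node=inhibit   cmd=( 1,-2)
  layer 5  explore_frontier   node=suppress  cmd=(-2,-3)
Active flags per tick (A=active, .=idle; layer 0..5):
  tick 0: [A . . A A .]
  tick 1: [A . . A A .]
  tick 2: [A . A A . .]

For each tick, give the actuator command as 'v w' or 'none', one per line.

tick 0:
  L0 avoid_obstacle: active, feeds wire = (-2, -3)
  L1 seek_light: idle → wire stays (-2, -3)
  L2 follow_wall: idle → wire stays (-2, -3)
  L3 return_home: active, suppressor → wire = (2, 1)
  L4 grasp: active, inhibitor → wire = none
  L5 explore_frontier: idle → wire stays none
  actuator = none
tick 1:
  L0 avoid_obstacle: active, feeds wire = (-2, -3)
  L1 seek_light: idle → wire stays (-2, -3)
  L2 follow_wall: idle → wire stays (-2, -3)
  L3 return_home: active, suppressor → wire = (2, 1)
  L4 grasp: active, inhibitor → wire = none
  L5 explore_frontier: idle → wire stays none
  actuator = none
tick 2:
  L0 avoid_obstacle: active, feeds wire = (-2, -3)
  L1 seek_light: idle → wire stays (-2, -3)
  L2 follow_wall: active, suppressor → wire = (-2, 0)
  L3 return_home: active, suppressor → wire = (2, 1)
  L4 grasp: idle → wire stays (2, 1)
  L5 explore_frontier: idle → wire stays (2, 1)
  actuator = (2, 1)

none
none
2 1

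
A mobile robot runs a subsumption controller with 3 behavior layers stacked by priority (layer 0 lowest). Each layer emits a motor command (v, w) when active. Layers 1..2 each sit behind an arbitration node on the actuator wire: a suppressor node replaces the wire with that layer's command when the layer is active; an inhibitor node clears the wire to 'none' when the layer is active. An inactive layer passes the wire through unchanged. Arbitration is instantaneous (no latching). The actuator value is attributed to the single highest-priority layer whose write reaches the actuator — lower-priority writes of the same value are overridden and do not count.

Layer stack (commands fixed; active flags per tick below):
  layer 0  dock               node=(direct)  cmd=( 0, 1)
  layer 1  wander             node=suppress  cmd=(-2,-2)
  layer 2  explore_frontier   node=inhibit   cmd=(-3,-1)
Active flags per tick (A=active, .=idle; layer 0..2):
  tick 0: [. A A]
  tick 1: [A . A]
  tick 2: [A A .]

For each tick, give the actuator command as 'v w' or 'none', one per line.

none
none
-2 -2

tick 0:
  layer 0 (dock) idle — none
  layer 1 (wander) active — suppresses: (-2, -2)
  layer 2 (explore_frontier) active — inhibits: none
  → actuator none
tick 1:
  layer 0 (dock) active — direct: (0, 1)
  layer 1 (wander) idle — unchanged: (0, 1)
  layer 2 (explore_frontier) active — inhibits: none
  → actuator none
tick 2:
  layer 0 (dock) active — direct: (0, 1)
  layer 1 (wander) active — suppresses: (-2, -2)
  layer 2 (explore_frontier) idle — unchanged: (-2, -2)
  → actuator (-2, -2)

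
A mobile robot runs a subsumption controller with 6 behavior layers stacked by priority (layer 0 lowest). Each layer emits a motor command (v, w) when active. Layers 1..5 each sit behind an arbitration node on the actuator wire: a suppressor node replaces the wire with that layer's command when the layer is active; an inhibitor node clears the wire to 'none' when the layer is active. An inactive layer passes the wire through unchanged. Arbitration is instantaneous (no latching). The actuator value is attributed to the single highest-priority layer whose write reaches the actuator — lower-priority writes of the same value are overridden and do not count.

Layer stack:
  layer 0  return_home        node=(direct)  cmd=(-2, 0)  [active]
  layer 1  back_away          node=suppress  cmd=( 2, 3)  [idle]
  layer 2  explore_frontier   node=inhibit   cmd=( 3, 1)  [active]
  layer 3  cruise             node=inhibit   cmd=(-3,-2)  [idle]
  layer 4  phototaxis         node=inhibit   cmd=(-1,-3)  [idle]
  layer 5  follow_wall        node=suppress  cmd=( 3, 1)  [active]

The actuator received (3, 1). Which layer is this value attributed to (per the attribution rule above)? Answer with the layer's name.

follow_wall

layer 0 (return_home) active — direct: (-2, 0)
layer 1 (back_away) idle — unchanged: (-2, 0)
layer 2 (explore_frontier) active — inhibits: none
layer 3 (cruise) idle — unchanged: none
layer 4 (phototaxis) idle — unchanged: none
layer 5 (follow_wall) active — suppresses: (3, 1)
→ actuator (3, 1)
last writer: layer 5 = follow_wall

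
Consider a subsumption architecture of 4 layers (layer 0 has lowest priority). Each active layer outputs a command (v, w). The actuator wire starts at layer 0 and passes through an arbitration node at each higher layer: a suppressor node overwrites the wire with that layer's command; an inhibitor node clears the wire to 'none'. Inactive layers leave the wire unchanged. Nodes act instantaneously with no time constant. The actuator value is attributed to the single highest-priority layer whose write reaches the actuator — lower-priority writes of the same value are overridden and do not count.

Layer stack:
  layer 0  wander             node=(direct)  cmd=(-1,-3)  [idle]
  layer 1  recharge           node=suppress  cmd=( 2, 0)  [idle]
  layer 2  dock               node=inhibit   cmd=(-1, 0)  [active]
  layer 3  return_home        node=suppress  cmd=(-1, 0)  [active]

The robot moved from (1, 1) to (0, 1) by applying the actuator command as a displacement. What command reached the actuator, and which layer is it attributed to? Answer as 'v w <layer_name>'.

displacement = (0, 1) − (1, 1) = (-1, 0)
L0 wander: idle → wire = none
L1 recharge: idle → wire stays none
L2 dock: active, inhibitor → wire = none
L3 return_home: active, suppressor → wire = (-1, 0)
actuator = (-1, 0) — from layer 3 (return_home)

-1 0 return_home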